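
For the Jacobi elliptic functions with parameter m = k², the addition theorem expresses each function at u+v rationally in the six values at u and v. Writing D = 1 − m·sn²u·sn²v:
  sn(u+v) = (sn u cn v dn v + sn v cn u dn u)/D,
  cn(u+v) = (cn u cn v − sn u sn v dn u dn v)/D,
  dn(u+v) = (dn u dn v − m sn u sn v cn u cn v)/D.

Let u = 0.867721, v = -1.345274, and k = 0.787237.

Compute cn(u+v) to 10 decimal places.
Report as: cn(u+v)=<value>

sn u = 0.7244929787433068, cn u = 0.6892821800624549, dn u = 0.8214033874639925
sn v = -0.9204763192185853, cn v = 0.3907983441083202, dn v = 0.6891349591766756
m = k² = 0.619742094169
D = 1 − m·sn²u·sn²v = 0.7243838909721144
cn(u+v) = (cn u·cn v − sn u·sn v·dn u·dn v)/D = 0.646862178224175/0.7243838909721144 = 0.8929825556392396

cn(u+v)=0.8929825556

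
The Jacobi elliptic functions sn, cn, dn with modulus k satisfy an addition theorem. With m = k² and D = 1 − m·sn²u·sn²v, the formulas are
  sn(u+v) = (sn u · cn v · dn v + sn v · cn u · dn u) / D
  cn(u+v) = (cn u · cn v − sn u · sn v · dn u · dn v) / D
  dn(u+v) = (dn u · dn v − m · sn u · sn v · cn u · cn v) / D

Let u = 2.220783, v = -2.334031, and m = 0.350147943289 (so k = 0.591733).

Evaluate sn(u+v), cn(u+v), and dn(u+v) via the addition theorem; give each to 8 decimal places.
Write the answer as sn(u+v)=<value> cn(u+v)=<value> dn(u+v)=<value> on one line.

sn u = 0.9253090457496259, cn u = -0.379213884046875, dn u = 0.8367821944053229
sn v = -0.8848862238926005, cn v = -0.4658072248957657, dn v = 0.8519541576145452
m = k² = 0.350147943289
D = 1 − m·sn²u·sn²v = 0.7652529932644855
sn(u+v) = (sn u·cn v·dn v + sn v·cn u·dn u)/D = -0.08641397677052262/0.7652529932644855 = -0.112922102273511
cn(u+v) = (cn u·cn v − sn u·sn v·dn u·dn v)/D = 0.7603583157426229/0.7652529932644855 = 0.9936038440032983
dn(u+v) = (dn u·dn v − m·sn u·sn v·cn u·cn v)/D = 0.7635427018633122/0.7652529932644855 = 0.9977650640817785

sn(u+v)=-0.11292210 cn(u+v)=0.99360384 dn(u+v)=0.99776506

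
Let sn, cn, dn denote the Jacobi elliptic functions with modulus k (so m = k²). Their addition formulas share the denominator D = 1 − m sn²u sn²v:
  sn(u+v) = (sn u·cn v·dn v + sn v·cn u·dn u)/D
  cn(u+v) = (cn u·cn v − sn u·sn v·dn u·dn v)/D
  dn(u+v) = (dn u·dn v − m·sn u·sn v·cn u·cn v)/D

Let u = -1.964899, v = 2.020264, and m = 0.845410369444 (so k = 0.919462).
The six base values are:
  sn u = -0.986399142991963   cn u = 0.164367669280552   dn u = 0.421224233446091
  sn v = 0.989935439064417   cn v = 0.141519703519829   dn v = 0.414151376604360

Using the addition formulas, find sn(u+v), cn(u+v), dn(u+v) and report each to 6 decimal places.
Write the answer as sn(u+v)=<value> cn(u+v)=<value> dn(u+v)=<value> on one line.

m = k² = 0.845410369444
D = 1 − m·sn²u·sn²v = 0.1939041469806653
sn(u+v) = (sn u·cn v·dn v + sn v·cn u·dn u)/D = 0.01072539321177148/0.1939041469806653 = 0.05531286142550079
cn(u+v) = (cn u·cn v − sn u·sn v·dn u·dn v)/D = 0.1936072936558753/0.1939041469806653 = 0.9984690718099001
dn(u+v) = (dn u·dn v − m·sn u·sn v·cn u·cn v)/D = 0.1936532138373104/0.1939041469806653 = 0.9987058907854102

sn(u+v)=0.055313 cn(u+v)=0.998469 dn(u+v)=0.998706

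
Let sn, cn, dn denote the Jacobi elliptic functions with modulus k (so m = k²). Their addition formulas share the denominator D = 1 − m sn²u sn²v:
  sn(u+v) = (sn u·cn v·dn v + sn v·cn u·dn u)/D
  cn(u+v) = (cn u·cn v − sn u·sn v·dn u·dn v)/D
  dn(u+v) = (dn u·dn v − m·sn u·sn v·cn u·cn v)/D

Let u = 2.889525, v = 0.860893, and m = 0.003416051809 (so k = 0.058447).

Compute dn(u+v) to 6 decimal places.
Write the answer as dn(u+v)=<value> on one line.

dn(u+v)=0.999446

sn u = 0.2520000884152146, cn u = -0.9677272112732617, dn u = 0.9998915275637141
sn v = 0.7582208175804192, cn v = 0.6519978464593888, dn v = 0.9990175753640245
m = k² = 0.003416051809
D = 1 − m·sn²u·sn²v = 0.999875285415725
dn(u+v) = (dn u·dn v − m·sn u·sn v·cn u·cn v)/D = 0.9993210413717714/0.999875285415725 = 0.9994456868251093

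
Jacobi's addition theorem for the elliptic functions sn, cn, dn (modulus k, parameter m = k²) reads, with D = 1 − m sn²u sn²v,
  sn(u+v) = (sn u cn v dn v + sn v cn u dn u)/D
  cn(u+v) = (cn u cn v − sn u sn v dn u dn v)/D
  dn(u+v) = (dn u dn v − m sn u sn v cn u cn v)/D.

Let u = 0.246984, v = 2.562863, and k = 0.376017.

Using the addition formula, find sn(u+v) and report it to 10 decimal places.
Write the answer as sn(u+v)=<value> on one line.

sn u = 0.2441406380491508, cn u = 0.9697398356533331, dn u = 0.9957773701166085
sn v = 0.6382956902069113, cn v = -0.7697912781158817, dn v = 0.9707704080976164
m = k² = 0.141388784289
D = 1 − m·sn²u·sn²v = 0.9965664851117215
sn(u+v) = (sn u·cn v·dn v + sn v·cn u·dn u)/D = 0.4339230288411173/0.9965664851117215 = 0.4354180431749837

sn(u+v)=0.4354180432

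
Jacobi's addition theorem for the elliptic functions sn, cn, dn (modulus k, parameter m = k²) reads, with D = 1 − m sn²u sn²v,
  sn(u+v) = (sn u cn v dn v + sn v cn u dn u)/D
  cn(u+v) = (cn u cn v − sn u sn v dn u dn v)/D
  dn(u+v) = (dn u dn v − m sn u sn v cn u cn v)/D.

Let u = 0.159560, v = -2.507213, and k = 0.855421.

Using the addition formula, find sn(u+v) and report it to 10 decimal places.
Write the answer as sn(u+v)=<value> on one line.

sn u = 0.1583975850933025, cn u = 0.9873754124124268, dn u = 0.9907778084897014
sn v = -0.9797741720768733, cn v = -0.2001064010247483, dn v = 0.545486817350989
m = k² = 0.731745087241
D = 1 − m·sn²u·sn²v = 0.9823758207524677
sn(u+v) = (sn u·cn v·dn v + sn v·cn u·dn u)/D = -0.9757732860845772/0.9823758207524677 = -0.9932790134606192

sn(u+v)=-0.9932790135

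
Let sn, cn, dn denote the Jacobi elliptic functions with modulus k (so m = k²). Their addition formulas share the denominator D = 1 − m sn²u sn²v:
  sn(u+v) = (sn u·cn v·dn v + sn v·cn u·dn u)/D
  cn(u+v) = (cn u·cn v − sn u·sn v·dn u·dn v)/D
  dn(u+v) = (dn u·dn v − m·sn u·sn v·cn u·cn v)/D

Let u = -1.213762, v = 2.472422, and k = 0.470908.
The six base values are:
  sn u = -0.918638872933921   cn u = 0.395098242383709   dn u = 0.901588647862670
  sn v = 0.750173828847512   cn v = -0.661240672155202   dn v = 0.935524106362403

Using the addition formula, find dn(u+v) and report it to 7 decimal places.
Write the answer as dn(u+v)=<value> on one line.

m = k² = 0.221754344464
D = 1 − m·sn²u·sn²v = 0.8946861249941055
dn(u+v) = (dn u·dn v − m·sn u·sn v·cn u·cn v)/D = 0.8035330431233863/0.8946861249941055 = 0.8981172510400563

dn(u+v)=0.8981173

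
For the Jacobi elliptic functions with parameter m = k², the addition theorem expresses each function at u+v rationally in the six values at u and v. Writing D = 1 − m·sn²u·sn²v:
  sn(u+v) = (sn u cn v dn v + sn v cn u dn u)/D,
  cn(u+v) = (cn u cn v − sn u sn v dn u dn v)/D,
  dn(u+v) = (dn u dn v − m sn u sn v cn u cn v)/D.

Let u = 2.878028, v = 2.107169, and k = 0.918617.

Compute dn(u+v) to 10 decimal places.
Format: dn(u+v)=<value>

dn(u+v)=0.9754326472

sn u = 0.9784806203233645, cn u = -0.2063387400649812, dn u = 0.4382585965422696
sn v = 0.9944850974114709, cn v = 0.1048779816095693, dn v = 0.4067243815459168
m = k² = 0.843857192689
D = 1 − m·sn²u·sn²v = 0.2009573288637263
dn(u+v) = (dn u·dn v − m·sn u·sn v·cn u·cn v)/D = 0.1960203392757277/0.2009573288637263 = 0.9754326472395217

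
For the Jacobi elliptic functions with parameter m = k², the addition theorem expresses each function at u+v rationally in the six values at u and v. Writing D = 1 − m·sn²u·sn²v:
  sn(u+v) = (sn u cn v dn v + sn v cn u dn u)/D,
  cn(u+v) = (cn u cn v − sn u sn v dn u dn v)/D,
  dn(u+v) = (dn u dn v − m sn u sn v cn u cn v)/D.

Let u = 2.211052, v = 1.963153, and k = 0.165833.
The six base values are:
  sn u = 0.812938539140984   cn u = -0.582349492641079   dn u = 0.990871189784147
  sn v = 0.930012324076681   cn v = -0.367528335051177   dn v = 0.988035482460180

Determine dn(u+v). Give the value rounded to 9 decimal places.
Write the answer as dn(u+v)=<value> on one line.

m = k² = 0.027500583889
D = 1 − m·sn²u·sn²v = 0.9842806440743528
dn(u+v) = (dn u·dn v − m·sn u·sn v·cn u·cn v)/D = 0.9745658648635902/0.9842806440743528 = 0.9901300718760972

dn(u+v)=0.990130072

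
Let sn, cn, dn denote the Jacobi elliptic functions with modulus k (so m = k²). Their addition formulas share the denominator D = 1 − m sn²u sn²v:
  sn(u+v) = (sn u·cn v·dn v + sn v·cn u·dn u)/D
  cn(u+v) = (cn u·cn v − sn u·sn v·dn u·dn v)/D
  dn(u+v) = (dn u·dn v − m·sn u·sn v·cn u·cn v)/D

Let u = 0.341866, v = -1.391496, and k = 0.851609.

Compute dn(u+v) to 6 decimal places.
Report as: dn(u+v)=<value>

dn(u+v)=0.726604

sn u = 0.3308142002736724, cn u = 0.9436959070046296, dn u = 0.9594953832399749
sn v = -0.9200674461838608, cn v = 0.3917599960086639, dn v = 0.6213442240984543
m = k² = 0.725237888881
D = 1 − m·sn²u·sn²v = 0.932812558801213
dn(u+v) = (dn u·dn v − m·sn u·sn v·cn u·cn v)/D = 0.6777856128365168/0.932812558801213 = 0.7266042962667233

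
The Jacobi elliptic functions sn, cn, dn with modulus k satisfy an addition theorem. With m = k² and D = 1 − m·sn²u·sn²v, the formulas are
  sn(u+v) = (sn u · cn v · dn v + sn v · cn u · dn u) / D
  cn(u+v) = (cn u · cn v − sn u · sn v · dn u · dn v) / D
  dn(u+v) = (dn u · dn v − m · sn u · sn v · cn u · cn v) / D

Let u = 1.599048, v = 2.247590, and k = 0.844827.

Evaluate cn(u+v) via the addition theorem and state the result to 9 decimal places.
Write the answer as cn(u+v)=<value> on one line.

cn(u+v)=-0.942480021

sn u = 0.9627711234807251, cn u = 0.2703178939538823, dn u = 0.5817396706497905
sn v = 0.9966998595331967, cn v = -0.08117505778566405, dn v = 0.5394167247385393
m = k² = 0.713732659929
D = 1 − m·sn²u·sn²v = 0.3427804461662211
cn(u+v) = (cn u·cn v − sn u·sn v·dn u·dn v)/D = -0.3230637222006678/0.3427804461662211 = -0.9424800212903851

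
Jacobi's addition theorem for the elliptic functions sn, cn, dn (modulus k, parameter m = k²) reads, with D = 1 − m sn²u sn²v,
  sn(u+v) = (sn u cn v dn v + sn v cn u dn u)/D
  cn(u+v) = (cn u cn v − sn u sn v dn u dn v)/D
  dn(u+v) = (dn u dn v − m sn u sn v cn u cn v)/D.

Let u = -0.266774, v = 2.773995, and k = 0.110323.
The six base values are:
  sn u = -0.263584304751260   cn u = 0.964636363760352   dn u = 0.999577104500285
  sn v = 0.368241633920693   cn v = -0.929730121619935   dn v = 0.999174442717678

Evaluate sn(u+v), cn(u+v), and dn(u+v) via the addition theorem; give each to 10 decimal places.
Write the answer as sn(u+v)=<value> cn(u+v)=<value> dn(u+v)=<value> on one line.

sn(u+v)=0.5999978046 cn(u+v)=-0.8000016466 dn(u+v)=0.9978068014

m = k² = 0.012171164329
D = 1 − m·sn²u·sn²v = 0.9998853333837947
sn(u+v) = (sn u·cn v·dn v + sn v·cn u·dn u)/D = 0.5999290048731859/0.9998853333837947 = 0.599997804591169
cn(u+v) = (cn u·cn v − sn u·sn v·dn u·dn v)/D = -0.7999099130701476/0.9998853333837947 = -0.8000016465519164
dn(u+v) = (dn u·dn v − m·sn u·sn v·cn u·cn v)/D = 0.9976923862635526/0.9998853333837947 = 0.997806801393095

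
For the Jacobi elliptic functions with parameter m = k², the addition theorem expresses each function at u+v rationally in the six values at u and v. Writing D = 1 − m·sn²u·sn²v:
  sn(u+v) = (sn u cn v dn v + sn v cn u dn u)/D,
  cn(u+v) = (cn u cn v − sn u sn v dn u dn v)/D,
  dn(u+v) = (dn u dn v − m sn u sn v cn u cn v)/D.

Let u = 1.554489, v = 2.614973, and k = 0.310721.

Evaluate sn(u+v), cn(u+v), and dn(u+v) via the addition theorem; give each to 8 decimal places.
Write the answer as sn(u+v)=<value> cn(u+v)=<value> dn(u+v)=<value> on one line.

sn(u+v)=-0.80531530 cn(u+v)=-0.59284675 dn(u+v)=0.96818684

sn u = 0.9985617646615653, cn u = 0.05361345125974084, dn u = 0.9506471357005572
sn v = 0.5675506096474726, cn v = -0.8233385120889112, dn v = 0.9843275446952841
m = k² = 0.096547539841
D = 1 − m·sn²u·sn²v = 0.9689901070969933
sn(u+v) = (sn u·cn v·dn v + sn v·cn u·dn u)/D = -0.7803425592531228/0.9689901070969933 = -0.8053153004739734
cn(u+v) = (cn u·cn v − sn u·sn v·dn u·dn v)/D = -0.5744626340068856/0.9689901070969933 = -0.5928467481757102
dn(u+v) = (dn u·dn v − m·sn u·sn v·cn u·cn v)/D = 0.93816347126081/0.9689901070969933 = 0.9681868415266518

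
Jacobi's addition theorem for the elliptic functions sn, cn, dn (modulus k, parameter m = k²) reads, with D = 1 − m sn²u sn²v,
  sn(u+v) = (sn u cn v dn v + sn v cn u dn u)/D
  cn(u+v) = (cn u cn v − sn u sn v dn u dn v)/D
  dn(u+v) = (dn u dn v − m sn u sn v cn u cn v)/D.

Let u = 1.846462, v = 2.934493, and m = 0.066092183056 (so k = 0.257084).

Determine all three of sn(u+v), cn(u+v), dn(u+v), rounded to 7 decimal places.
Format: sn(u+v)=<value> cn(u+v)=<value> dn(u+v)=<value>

sn(u+v)=-0.9999290 cn(u+v)=-0.0119169 dn(u+v)=0.9663939

sn u = 0.9712183723682791, cn u = -0.2381908335228515, dn u = 0.9683271908644802
sn v = 0.2578905061837886, cn v = -0.9661741493231276, dn v = 0.9977997661175943
m = k² = 0.066092183056
D = 1 − m·sn²u·sn²v = 0.995853758589696
sn(u+v) = (sn u·cn v·dn v + sn v·cn u·dn u)/D = -0.9957830439575452/0.995853758589696 = -0.9999289909471739
cn(u+v) = (cn u·cn v − sn u·sn v·dn u·dn v)/D = -0.01186751296060223/0.995853758589696 = -0.01191692340189459
dn(u+v) = (dn u·dn v − m·sn u·sn v·cn u·cn v)/D = 0.9623870145653191/0.995853758589696 = 0.966393917042828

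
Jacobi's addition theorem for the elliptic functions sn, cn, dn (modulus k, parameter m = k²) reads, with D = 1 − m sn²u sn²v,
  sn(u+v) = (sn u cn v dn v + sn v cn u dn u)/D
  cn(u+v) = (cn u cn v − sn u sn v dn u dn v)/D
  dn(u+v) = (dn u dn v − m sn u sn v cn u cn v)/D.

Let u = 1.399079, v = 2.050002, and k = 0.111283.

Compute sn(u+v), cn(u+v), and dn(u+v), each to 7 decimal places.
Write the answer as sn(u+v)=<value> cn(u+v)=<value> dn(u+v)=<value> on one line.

sn(u+v)=-0.2932650 cn(u+v)=-0.9560312 dn(u+v)=0.9994673

sn u = 0.9846343188233829, cn u = 0.1746289156904229, dn u = 0.9939787444028415
sn v = 0.8908553952873327, cn v = -0.4542869849417329, dn v = 0.995073787789353
m = k² = 0.012383906089
D = 1 − m·sn²u·sn²v = 0.990471555326313
sn(u+v) = (sn u·cn v·dn v + sn v·cn u·dn u)/D = -0.2904706386191924/0.990471555326313 = -0.2932649979266655
cn(u+v) = (cn u·cn v − sn u·sn v·dn u·dn v)/D = -0.9469217021542404/0.990471555326313 = -0.9560311924780869
dn(u+v) = (dn u·dn v − m·sn u·sn v·cn u·cn v)/D = 0.9899439540830625/0.990471555326313 = 0.9994673231750945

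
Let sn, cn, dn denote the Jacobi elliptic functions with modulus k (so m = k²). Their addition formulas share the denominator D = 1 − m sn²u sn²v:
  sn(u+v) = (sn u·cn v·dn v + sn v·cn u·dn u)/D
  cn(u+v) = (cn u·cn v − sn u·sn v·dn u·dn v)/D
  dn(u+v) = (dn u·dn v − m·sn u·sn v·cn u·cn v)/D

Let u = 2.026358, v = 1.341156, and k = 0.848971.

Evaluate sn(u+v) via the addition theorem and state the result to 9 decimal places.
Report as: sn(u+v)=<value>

sn(u+v)=0.706382159

sn u = 0.9990874869674727, cn u = 0.04271057696894318, dn u = 0.5296820100302816
sn v = 0.9077562224036004, cn v = 0.4194980818639641, dn v = 0.6372481117688749
m = k² = 0.720751758841
D = 1 − m·sn²u·sn²v = 0.4071685714827723
sn(u+v) = (sn u·cn v·dn v + sn v·cn u·dn u)/D = 0.2876166146357617/0.4071685714827723 = 0.7063821590855056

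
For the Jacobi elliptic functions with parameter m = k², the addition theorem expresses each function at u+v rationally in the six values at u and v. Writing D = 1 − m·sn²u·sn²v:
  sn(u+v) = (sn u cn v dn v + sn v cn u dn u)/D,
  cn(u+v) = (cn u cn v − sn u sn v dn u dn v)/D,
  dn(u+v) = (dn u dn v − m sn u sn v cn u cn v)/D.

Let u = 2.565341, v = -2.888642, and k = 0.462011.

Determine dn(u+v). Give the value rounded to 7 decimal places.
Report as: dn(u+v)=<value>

dn(u+v)=0.9892455

sn u = 0.6840883368233831, cn u = -0.7293991687836075, dn u = 0.9487404239859462
sn v = -0.4271210311389468, cn v = -0.904194461804983, dn v = 0.9803361922495168
m = k² = 0.213454164121
D = 1 − m·sn²u·sn²v = 0.9817765367050588
dn(u+v) = (dn u·dn v − m·sn u·sn v·cn u·cn v)/D = 0.9712180004284816/0.9817765367050588 = 0.9892454791066684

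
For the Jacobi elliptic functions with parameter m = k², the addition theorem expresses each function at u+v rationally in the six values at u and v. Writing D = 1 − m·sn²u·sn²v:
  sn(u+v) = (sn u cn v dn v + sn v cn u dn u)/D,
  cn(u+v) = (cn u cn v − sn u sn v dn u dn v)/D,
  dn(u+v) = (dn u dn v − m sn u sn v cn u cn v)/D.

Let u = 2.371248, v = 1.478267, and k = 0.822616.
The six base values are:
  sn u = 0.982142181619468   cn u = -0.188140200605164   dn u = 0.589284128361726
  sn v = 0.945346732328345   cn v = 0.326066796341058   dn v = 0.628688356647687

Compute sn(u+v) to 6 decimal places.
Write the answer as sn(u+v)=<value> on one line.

sn(u+v)=0.231666

m = k² = 0.676697083456
D = 1 − m·sn²u·sn²v = 0.4166552589607983
sn(u+v) = (sn u·cn v·dn v + sn v·cn u·dn u)/D = 0.09652491183605479/0.4166552589607983 = 0.2316661310763306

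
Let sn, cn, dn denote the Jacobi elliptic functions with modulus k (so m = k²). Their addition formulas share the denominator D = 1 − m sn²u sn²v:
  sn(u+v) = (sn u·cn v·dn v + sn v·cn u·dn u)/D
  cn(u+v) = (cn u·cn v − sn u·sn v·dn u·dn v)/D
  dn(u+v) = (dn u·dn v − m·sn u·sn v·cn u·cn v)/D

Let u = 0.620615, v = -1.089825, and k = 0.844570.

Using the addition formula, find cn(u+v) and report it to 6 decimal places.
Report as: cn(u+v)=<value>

cn(u+v)=0.897144

sn u = 0.5601433762843912, cn u = 0.8283956772006497, dn u = 0.8810193175949418
sn v = -0.8246551397961851, cn v = 0.5656358372731827, dn v = 0.7175771836630771
m = k² = 0.7132984849
D = 1 − m·sn²u·sn²v = 0.8478000704561942
cn(u+v) = (cn u·cn v − sn u·sn v·dn u·dn v)/D = 0.7605990443905716/0.8478000704561942 = 0.8971443514758139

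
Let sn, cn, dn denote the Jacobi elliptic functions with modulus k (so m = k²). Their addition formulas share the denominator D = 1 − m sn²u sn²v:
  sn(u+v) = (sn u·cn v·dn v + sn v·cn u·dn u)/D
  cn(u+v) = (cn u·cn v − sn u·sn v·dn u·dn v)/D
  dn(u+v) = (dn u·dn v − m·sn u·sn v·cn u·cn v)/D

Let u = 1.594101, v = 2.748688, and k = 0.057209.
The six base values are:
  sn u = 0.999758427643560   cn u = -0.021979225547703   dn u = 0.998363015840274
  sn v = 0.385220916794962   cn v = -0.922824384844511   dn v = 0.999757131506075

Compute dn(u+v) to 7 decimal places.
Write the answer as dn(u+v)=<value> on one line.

m = k² = 0.003272869681
D = 1 − m·sn²u·sn²v = 0.9995145566216725
dn(u+v) = (dn u·dn v − m·sn u·sn v·cn u·cn v)/D = 0.99809497878223/0.9995145566216725 = 0.9985797327012019

dn(u+v)=0.9985797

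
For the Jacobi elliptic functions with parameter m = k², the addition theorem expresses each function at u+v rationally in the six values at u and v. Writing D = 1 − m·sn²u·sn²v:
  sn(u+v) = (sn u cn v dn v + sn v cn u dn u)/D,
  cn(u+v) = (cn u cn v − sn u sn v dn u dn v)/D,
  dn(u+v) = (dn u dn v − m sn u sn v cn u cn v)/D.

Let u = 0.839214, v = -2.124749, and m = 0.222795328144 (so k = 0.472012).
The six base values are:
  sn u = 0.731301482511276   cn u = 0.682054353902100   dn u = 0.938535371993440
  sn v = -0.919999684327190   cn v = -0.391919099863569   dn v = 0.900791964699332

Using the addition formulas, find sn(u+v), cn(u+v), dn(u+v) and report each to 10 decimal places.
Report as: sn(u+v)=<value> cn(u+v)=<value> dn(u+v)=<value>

sn(u+v)=-0.9421096875 cn(u+v)=0.3353048416 dn(u+v)=0.8956859957

m = k² = 0.222795328144
D = 1 − m·sn²u·sn²v = 0.8991503618979157
sn(u+v) = (sn u·cn v·dn v + sn v·cn u·dn u)/D = -0.8470982664347364/0.8991503618979157 = -0.9421096874683915
cn(u+v) = (cn u·cn v − sn u·sn v·dn u·dn v)/D = 0.3014894696410091/0.8991503618979157 = 0.3353048415669086
dn(u+v) = (dn u·dn v − m·sn u·sn v·cn u·cn v)/D = 0.805356387152147/0.8991503618979157 = 0.8956859956684114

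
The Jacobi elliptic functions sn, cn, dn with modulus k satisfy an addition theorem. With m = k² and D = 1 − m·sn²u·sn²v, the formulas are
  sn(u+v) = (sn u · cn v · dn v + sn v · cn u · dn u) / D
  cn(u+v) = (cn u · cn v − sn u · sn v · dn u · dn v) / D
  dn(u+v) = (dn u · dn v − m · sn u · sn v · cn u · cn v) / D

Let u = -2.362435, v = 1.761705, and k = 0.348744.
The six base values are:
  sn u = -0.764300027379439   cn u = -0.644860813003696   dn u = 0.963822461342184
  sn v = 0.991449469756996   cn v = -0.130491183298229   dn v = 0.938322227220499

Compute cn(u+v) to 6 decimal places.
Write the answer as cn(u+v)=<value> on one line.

m = k² = 0.121622377536
D = 1 − m·sn²u·sn²v = 0.9301635091251338
cn(u+v) = (cn u·cn v − sn u·sn v·dn u·dn v)/D = 0.7694530299860719/0.9301635091251338 = 0.8272234101182724

cn(u+v)=0.827223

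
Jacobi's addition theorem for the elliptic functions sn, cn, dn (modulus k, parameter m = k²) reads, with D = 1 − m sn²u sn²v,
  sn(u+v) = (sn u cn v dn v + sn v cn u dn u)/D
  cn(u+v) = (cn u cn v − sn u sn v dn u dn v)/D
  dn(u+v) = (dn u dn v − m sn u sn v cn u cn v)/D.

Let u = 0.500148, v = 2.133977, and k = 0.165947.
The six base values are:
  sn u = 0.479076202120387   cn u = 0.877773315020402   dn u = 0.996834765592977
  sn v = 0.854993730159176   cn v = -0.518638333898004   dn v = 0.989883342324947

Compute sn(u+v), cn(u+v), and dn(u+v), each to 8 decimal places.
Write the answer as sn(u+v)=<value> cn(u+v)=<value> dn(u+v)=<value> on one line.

sn(u+v)=0.50449250 cn(u+v)=-0.86341607 dn(u+v)=0.99648940

m = k² = 0.027538406809
D = 1 − m·sn²u·sn²v = 0.9953796607258516
sn(u+v) = (sn u·cn v·dn v + sn v·cn u·dn u)/D = 0.5021615770887953/0.9953796607258516 = 0.5044925036167694
cn(u+v) = (cn u·cn v − sn u·sn v·dn u·dn v)/D = -0.859426797046965/0.9953796607258516 = -0.8634160722354455
dn(u+v) = (dn u·dn v − m·sn u·sn v·cn u·cn v)/D = 0.9918852817863374/0.9953796607258516 = 0.9964894009015957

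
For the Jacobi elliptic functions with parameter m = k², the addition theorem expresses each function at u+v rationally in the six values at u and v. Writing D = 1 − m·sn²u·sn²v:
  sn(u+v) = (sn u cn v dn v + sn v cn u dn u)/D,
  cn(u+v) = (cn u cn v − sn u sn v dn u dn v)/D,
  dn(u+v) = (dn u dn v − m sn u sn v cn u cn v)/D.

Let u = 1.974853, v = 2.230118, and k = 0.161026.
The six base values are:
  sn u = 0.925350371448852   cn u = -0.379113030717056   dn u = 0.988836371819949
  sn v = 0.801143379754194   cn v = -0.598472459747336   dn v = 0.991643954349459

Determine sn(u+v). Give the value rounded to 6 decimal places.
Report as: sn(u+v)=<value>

m = k² = 0.025929372676
D = 1 − m·sn²u·sn²v = 0.9857496702641216
sn(u+v) = (sn u·cn v·dn v + sn v·cn u·dn u)/D = -0.8495023964220221/0.9857496702641216 = -0.8617830896097653

sn(u+v)=-0.861783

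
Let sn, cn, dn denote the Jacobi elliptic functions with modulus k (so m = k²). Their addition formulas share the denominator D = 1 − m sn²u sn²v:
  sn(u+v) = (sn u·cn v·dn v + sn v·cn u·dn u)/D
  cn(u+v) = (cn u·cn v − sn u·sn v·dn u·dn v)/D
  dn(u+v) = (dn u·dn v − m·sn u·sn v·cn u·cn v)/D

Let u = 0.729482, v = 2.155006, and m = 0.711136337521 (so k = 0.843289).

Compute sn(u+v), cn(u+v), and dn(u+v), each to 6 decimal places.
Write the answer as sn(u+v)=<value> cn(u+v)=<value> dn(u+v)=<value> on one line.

sn(u+v)=0.897375 cn(u+v)=-0.441269 dn(u+v)=0.653708

sn u = 0.6354494030391847, cn u = 0.7721425102771792, dn u = 0.8443020972400688
sn v = 0.9994282218199268, cn v = -0.03381167593981546, dn v = 0.5382161781930159
m = k² = 0.711136337521
D = 1 − m·sn²u·sn²v = 0.7131743142717784
sn(u+v) = (sn u·cn v·dn v + sn v·cn u·dn u)/D = 0.6399848837639549/0.7131743142717784 = 0.8973751170742076
cn(u+v) = (cn u·cn v − sn u·sn v·dn u·dn v)/D = -0.3147013681105606/0.7131743142717784 = -0.4412685115165733
dn(u+v) = (dn u·dn v − m·sn u·sn v·cn u·cn v)/D = 0.4662080202527512/0.7131743142717784 = 0.6537083724457964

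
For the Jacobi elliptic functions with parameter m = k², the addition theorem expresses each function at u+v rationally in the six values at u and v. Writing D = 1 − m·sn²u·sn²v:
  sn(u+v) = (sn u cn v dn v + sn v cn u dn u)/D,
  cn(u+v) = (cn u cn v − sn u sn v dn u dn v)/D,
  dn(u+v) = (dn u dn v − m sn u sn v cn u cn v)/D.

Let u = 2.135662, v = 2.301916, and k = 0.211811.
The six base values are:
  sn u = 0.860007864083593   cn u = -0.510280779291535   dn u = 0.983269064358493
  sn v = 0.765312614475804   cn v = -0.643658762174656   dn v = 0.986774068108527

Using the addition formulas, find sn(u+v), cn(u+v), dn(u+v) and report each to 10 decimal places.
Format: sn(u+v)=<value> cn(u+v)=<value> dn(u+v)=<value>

sn(u+v)=-0.9486577964 cn(u+v)=-0.3163042607 dn(u+v)=0.9796043390

m = k² = 0.044863899721
D = 1 − m·sn²u·sn²v = 0.980565220849702
sn(u+v) = (sn u·cn v·dn v + sn v·cn u·dn u)/D = -0.9302208416296759/0.980565220849702 = -0.9486577963917581
cn(u+v) = (cn u·cn v − sn u·sn v·dn u·dn v)/D = -0.3101569572616457/0.980565220849702 = -0.3163042607128991
dn(u+v) = (dn u·dn v − m·sn u·sn v·cn u·cn v)/D = 0.9605659450262431/0.980565220849702 = 0.9796043390095677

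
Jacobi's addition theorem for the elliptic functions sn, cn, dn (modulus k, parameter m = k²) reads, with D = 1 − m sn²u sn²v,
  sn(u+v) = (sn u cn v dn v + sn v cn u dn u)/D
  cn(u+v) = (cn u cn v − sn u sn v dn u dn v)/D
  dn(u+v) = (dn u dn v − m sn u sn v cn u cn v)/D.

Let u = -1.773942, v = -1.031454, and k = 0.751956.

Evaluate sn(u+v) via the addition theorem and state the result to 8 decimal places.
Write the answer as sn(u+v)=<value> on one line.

sn(u+v)=-0.80836013

sn u = -0.9957324092102187, cn u = 0.09228742735830078, dn u = 0.6628559350563188
sn v = -0.8125818158598057, cn v = 0.5828471433694951, dn v = 0.7916107035919926
m = k² = 0.565437825936
D = 1 − m·sn²u·sn²v = 0.6298273377512735
sn(u+v) = (sn u·cn v·dn v + sn v·cn u·dn u)/D = -0.5091273078809923/0.6298273377512735 = -0.8083601288231996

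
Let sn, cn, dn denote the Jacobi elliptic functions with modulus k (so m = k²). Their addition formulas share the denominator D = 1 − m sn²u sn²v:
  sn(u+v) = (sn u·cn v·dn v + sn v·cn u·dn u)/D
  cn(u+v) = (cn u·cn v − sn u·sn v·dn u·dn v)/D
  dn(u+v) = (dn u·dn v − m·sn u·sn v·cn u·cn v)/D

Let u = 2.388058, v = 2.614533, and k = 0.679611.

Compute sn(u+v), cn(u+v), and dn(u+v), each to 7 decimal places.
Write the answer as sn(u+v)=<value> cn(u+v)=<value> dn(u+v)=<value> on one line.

sn(u+v)=-0.9400947 cn(u+v)=-0.3409134 dn(u+v)=0.7692909

sn u = 0.9112959251162091, cn u = -0.4117520332270292, dn u = 0.785133361511688
sn v = 0.8213330735435052, cn v = -0.5704489304956046, dn v = 0.8297151816031352
m = k² = 0.461871111321
D = 1 − m·sn²u·sn²v = 0.7412512391084579
sn(u+v) = (sn u·cn v·dn v + sn v·cn u·dn u)/D = -0.6968463679240865/0.7412512391084579 = -0.9400947089980187
cn(u+v) = (cn u·cn v − sn u·sn v·dn u·dn v)/D = -0.2527024712796314/0.7412512391084579 = -0.3409133879945618
dn(u+v) = (dn u·dn v − m·sn u·sn v·cn u·cn v)/D = 0.5702378114558941/0.7412512391084579 = 0.7692908711245452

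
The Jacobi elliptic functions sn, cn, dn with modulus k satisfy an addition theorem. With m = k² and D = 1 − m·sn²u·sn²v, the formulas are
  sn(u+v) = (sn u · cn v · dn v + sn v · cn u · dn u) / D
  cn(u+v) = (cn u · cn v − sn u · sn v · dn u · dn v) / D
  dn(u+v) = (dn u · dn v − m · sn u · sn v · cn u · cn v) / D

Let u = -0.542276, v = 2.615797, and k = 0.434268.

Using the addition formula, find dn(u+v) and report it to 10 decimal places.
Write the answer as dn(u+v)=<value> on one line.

dn(u+v)=0.9150731907

sn u = -0.5120420479855917, cn u = 0.8589603838913184, dn u = 0.9749638375340509
sn v = 0.6308103255398922, cn v = -0.7759370678039909, dn v = 0.9617465735923446
m = k² = 0.188588695824
D = 1 − m·sn²u·sn²v = 0.9803245580557229
dn(u+v) = (dn u·dn v − m·sn u·sn v·cn u·cn v)/D = 0.8970687212618001/0.9803245580557229 = 0.915073190700186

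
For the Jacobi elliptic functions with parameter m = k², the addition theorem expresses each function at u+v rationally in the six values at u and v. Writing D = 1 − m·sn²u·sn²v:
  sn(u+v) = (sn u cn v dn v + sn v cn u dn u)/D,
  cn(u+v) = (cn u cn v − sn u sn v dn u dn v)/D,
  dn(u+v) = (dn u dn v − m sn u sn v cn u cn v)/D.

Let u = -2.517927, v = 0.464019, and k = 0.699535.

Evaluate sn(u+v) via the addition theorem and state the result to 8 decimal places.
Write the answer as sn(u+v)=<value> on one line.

sn(u+v)=-0.98881541

sn u = -0.8786072271385691, cn u = -0.4775451187268851, dn u = 0.7888260579938355
sn v = 0.4405831494450997, cn v = 0.8977118069987923, dn v = 0.9513205060609749
m = k² = 0.489349216225
D = 1 − m·sn²u·sn²v = 0.9266729512663149
sn(u+v) = (sn u·cn v·dn v + sn v·cn u·dn u)/D = -0.9163084953811854/0.9266729512663149 = -0.9888154112289926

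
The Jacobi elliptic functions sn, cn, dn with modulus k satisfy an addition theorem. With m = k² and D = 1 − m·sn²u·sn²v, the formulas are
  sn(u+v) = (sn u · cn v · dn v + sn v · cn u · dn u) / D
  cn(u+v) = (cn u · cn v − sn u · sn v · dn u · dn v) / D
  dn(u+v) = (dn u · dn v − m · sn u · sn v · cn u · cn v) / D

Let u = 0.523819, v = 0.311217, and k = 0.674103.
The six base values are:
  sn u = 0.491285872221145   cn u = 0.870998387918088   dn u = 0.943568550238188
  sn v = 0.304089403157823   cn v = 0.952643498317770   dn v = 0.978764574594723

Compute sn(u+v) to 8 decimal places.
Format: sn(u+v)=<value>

sn(u+v)=0.71525062

m = k² = 0.454414854609
D = 1 − m·sn²u·sn²v = 0.9898579991391069
sn(u+v) = (sn u·cn v·dn v + sn v·cn u·dn u)/D = 0.7079965502660851/0.9898579991391069 = 0.7152506226972348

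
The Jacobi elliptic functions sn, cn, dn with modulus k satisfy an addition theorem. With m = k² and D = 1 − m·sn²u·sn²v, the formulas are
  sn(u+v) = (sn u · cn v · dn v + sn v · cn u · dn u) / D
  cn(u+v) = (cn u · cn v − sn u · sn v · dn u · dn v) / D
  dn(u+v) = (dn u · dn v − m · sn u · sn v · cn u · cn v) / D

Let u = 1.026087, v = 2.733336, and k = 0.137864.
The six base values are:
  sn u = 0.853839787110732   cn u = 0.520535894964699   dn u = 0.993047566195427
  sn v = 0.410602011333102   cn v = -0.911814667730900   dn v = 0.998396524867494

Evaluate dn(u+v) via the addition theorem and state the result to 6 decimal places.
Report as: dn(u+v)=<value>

m = k² = 0.019006482496
D = 1 − m·sn²u·sn²v = 0.9976638718042319
dn(u+v) = (dn u·dn v − m·sn u·sn v·cn u·cn v)/D = 0.9946179279679295/0.9976638718042319 = 0.9969469237862709

dn(u+v)=0.996947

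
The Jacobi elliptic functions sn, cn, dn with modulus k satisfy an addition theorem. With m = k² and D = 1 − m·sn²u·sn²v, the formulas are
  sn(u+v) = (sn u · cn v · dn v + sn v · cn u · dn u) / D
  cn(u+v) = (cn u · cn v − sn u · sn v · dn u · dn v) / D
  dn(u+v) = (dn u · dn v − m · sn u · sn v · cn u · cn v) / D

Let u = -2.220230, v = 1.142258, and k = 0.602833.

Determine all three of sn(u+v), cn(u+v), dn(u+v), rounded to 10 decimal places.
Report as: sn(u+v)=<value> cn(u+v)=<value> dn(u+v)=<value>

sn(u+v)=-0.8511295264 cn(u+v)=0.5249557404 dn(u+v)=0.8583354316

sn u = -0.9295409112199539, cn u = -0.3687189910600996, dn u = 0.8282505559383893
sn v = 0.878628888497166, cn v = 0.4775052631105072, dn v = 0.8482059954435964
m = k² = 0.363407625889
D = 1 − m·sn²u·sn²v = 0.7575947559633667
sn(u+v) = (sn u·cn v·dn v + sn v·cn u·dn u)/D = -0.6448112658241874/0.7575947559633667 = -0.8511295263709126
cn(u+v) = (cn u·cn v − sn u·sn v·dn u·dn v)/D = 0.3977037160115584/0.7575947559633667 = 0.5249557403625814
dn(u+v) = (dn u·dn v − m·sn u·sn v·cn u·cn v)/D = 0.6502704218661062/0.7575947559633667 = 0.858335431637478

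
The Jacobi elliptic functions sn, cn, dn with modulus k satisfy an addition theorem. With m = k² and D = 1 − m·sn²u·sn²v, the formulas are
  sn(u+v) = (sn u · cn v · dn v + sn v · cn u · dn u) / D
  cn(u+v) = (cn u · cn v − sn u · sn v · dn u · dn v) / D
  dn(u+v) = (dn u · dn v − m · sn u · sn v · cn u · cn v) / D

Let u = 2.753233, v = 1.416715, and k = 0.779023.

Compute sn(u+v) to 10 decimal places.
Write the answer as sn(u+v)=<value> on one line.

sn u = 0.8627543270079549, cn u = -0.5056233491731278, dn u = 0.7404554308951275
sn v = 0.939832858215898, cn v = 0.3416345980982251, dn v = 0.6811419153691252
m = k² = 0.606876834529
D = 1 − m·sn²u·sn²v = 0.6009970546153217
sn(u+v) = (sn u·cn v·dn v + sn v·cn u·dn u)/D = -0.1511011344186886/0.6009970546153217 = -0.2514174291842469

sn(u+v)=-0.2514174292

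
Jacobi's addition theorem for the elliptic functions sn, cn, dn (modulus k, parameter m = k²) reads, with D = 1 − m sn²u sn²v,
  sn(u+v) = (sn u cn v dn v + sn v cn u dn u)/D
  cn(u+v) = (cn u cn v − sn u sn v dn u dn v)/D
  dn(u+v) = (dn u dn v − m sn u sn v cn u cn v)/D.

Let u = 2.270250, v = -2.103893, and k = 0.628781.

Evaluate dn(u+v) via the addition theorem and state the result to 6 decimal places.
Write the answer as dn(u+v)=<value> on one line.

dn(u+v)=0.994584

sn u = 0.9242539447391134, cn u = -0.3817782676295075, dn u = 0.813794088874153
sn v = -0.9668805325435862, cn v = -0.2552293787717849, dn v = 0.7939706358445664
m = k² = 0.395365545961
D = 1 − m·sn²u·sn²v = 0.684261836896667
dn(u+v) = (dn u·dn v − m·sn u·sn v·cn u·cn v)/D = 0.6805560569560887/0.684261836896667 = 0.9945842662256526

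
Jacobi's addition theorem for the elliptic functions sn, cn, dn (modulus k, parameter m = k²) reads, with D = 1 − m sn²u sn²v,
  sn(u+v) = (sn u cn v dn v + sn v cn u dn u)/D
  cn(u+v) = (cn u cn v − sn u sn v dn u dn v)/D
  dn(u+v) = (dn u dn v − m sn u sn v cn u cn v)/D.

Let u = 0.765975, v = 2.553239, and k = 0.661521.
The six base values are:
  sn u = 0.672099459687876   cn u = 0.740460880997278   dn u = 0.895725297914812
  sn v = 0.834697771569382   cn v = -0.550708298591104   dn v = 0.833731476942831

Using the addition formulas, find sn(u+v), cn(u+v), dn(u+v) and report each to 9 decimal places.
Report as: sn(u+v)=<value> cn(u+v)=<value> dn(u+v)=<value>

m = k² = 0.437610033441
D = 1 − m·sn²u·sn²v = 0.8622749713195331
sn(u+v) = (sn u·cn v·dn v + sn v·cn u·dn u)/D = 0.2450232589247561/0.8622749713195331 = 0.2841590757873893
cn(u+v) = (cn u·cn v − sn u·sn v·dn u·dn v)/D = -0.8267295378477737/0.8622749713195331 = -0.958777148062915
dn(u+v) = (dn u·dn v − m·sn u·sn v·cn u·cn v)/D = 0.8469035342257326/0.8622749713195331 = 0.9821733929371999

sn(u+v)=0.284159076 cn(u+v)=-0.958777148 dn(u+v)=0.982173393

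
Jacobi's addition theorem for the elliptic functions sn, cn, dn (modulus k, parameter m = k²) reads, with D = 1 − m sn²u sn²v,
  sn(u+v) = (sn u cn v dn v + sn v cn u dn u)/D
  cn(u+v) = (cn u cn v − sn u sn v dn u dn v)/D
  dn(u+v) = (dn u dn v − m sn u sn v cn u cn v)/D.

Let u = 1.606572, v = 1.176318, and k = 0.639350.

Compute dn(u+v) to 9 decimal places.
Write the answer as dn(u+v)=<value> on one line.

sn u = 0.9907054251461349, cn u = 0.1360248528248283, dn u = 0.7738184036042571
sn v = 0.8877832086036579, cn v = 0.4602618542975227, dn v = 0.8233015720111149
m = k² = 0.4087684225
D = 1 − m·sn²u·sn²v = 0.6837865965146463
dn(u+v) = (dn u·dn v − m·sn u·sn v·cn u·cn v)/D = 0.6145771230638613/0.6837865965146463 = 0.8987849808645634

dn(u+v)=0.898784981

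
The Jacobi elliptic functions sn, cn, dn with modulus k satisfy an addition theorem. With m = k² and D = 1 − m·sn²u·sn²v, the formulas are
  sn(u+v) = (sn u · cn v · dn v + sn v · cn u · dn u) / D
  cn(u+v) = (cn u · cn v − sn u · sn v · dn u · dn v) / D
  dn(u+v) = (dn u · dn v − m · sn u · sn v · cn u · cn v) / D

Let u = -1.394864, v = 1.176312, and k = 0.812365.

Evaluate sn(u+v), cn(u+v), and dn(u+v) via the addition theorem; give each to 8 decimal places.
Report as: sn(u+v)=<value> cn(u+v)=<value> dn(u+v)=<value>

sn(u+v)=-0.21570761 cn(u+v)=0.97645800 dn(u+v)=0.98452693

sn u = -0.9286233564982161, cn u = 0.3710238021555854, dn u = 0.6564366963739585
sn v = 0.8630481793475144, cn v = 0.5051216092436956, dn v = 0.7130529992224437
m = k² = 0.659936893225
D = 1 − m·sn²u·sn²v = 0.5761114410424208
sn(u+v) = (sn u·cn v·dn v + sn v·cn u·dn u)/D = -0.1242716229098426/0.5761114410424208 = -0.2157076115082605
cn(u+v) = (cn u·cn v − sn u·sn v·dn u·dn v)/D = 0.5625486256665539/0.5761114410424208 = 0.9764580002936129
dn(u+v) = (dn u·dn v − m·sn u·sn v·cn u·cn v)/D = 0.5671972312638749/0.5761114410424208 = 0.9845269349929651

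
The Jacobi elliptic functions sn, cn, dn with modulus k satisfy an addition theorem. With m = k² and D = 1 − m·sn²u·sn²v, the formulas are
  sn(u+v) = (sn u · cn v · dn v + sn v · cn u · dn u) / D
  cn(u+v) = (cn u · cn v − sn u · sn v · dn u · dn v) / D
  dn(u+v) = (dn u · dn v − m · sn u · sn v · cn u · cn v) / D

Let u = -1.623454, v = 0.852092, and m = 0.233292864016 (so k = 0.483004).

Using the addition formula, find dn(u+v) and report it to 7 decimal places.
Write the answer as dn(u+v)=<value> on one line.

dn(u+v)=0.9435598

sn u = -0.9989086041570377, cn u = 0.04670760688622893, dn u = 0.8759087211703955
sn v = 0.7388598027797242, cn v = 0.6738591780456115, dn v = 0.9341532016685544
m = k² = 0.233292864016
D = 1 − m·sn²u·sn²v = 0.8729200480238607
dn(u+v) = (dn u·dn v − m·sn u·sn v·cn u·cn v)/D = 0.8236522714322097/0.8729200480238607 = 0.9435598063039283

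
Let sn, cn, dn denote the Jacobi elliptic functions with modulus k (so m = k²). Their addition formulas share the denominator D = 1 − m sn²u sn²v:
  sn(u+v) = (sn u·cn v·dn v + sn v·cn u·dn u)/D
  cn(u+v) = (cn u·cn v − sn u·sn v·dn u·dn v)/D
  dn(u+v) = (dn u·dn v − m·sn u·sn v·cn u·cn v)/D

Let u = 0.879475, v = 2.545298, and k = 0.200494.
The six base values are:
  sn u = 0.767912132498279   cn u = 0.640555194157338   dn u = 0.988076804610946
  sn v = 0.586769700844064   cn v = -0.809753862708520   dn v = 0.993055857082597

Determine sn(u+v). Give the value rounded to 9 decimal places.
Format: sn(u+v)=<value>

m = k² = 0.040197844036
D = 1 − m·sn²u·sn²v = 0.9918386654804794
sn(u+v) = (sn u·cn v·dn v + sn v·cn u·dn u)/D = -0.2461248630928003/0.9918386654804794 = -0.2481500990622999

sn(u+v)=-0.248150099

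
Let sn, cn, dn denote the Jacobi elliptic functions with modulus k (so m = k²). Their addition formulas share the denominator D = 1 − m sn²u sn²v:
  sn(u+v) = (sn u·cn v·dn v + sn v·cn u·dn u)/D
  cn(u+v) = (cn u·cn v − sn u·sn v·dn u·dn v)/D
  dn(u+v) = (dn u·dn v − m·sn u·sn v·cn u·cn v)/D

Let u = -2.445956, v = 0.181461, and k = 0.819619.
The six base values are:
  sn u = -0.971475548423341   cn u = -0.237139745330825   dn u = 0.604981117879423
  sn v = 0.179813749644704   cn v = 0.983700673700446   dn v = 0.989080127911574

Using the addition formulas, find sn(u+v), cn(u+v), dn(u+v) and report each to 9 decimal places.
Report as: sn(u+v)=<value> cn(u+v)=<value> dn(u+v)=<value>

m = k² = 0.671775305161
D = 1 − m·sn²u·sn²v = 0.9795009574007563
sn(u+v) = (sn u·cn v·dn v + sn v·cn u·dn u)/D = -0.9710026641914588/0.9795009574007563 = -0.991323854106433
cn(u+v) = (cn u·cn v − sn u·sn v·dn u·dn v)/D = -0.1287476278697489/0.9795009574007563 = -0.1314420643461123
dn(u+v) = (dn u·dn v − m·sn u·sn v·cn u·cn v)/D = 0.5710003059365843/0.9795009574007563 = 0.5829502274829971

sn(u+v)=-0.991323854 cn(u+v)=-0.131442064 dn(u+v)=0.582950227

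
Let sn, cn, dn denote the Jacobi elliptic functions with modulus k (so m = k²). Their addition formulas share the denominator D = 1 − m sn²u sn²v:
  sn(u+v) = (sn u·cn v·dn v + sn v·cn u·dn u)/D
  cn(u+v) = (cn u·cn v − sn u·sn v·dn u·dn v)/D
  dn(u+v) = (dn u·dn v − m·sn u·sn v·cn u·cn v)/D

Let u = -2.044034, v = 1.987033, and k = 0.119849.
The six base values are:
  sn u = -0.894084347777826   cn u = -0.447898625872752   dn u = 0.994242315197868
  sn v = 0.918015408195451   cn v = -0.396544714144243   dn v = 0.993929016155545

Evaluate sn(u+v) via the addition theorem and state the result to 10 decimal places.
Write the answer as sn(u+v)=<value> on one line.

m = k² = 0.014363782801
D = 1 − m·sn²u·sn²v = 0.9903233339252167
sn(u+v) = (sn u·cn v·dn v + sn v·cn u·dn u)/D = -0.05641841880959001/0.9903233339252167 = -0.05696969552961214

sn(u+v)=-0.0569696955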